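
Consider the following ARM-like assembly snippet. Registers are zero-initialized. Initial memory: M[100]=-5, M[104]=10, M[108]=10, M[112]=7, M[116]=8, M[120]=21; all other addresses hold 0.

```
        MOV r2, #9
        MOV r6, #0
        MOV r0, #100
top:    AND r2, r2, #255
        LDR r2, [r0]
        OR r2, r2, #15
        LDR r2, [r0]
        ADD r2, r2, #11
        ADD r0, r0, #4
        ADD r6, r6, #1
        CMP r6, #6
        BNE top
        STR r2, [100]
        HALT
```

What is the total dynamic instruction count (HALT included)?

59

after MOV r2, #9: r2=9
after MOV r6, #0: r6=0
after MOV r0, #100: r0=100
after AND r2, r2, #255: r2=9&255=9
after LDR r2, [r0]: r2=M[100]=-5
after OR r2, r2, #15: r2=(-5)|15=-1
after LDR r2, [r0]: r2=M[100]=-5
after ADD r2, r2, #11: r2=(-5)+11=6
after ADD r0, r0, #4: r0=100+4=104
after ADD r6, r6, #1: r6=0+1=1
CMP r6, #6  (cmp 1,6)
BNE top: taken
after AND r2, r2, #255: r2=6&255=6
after LDR r2, [r0]: r2=M[104]=10
after OR r2, r2, #15: r2=10|15=15
after LDR r2, [r0]: r2=M[104]=10
after ADD r2, r2, #11: r2=10+11=21
after ADD r0, r0, #4: r0=104+4=108
after ADD r6, r6, #1: r6=1+1=2
CMP r6, #6  (cmp 2,6)
BNE top: taken
after AND r2, r2, #255: r2=21&255=21
after LDR r2, [r0]: r2=M[108]=10
after OR r2, r2, #15: r2=10|15=15
after LDR r2, [r0]: r2=M[108]=10
after ADD r2, r2, #11: r2=10+11=21
after ADD r0, r0, #4: r0=108+4=112
after ADD r6, r6, #1: r6=2+1=3
CMP r6, #6  (cmp 3,6)
BNE top: taken
after AND r2, r2, #255: r2=21&255=21
after LDR r2, [r0]: r2=M[112]=7
after OR r2, r2, #15: r2=7|15=15
after LDR r2, [r0]: r2=M[112]=7
after ADD r2, r2, #11: r2=7+11=18
after ADD r0, r0, #4: r0=112+4=116
after ADD r6, r6, #1: r6=3+1=4
CMP r6, #6  (cmp 4,6)
BNE top: taken
after AND r2, r2, #255: r2=18&255=18
after LDR r2, [r0]: r2=M[116]=8
after OR r2, r2, #15: r2=8|15=15
after LDR r2, [r0]: r2=M[116]=8
after ADD r2, r2, #11: r2=8+11=19
after ADD r0, r0, #4: r0=116+4=120
after ADD r6, r6, #1: r6=4+1=5
CMP r6, #6  (cmp 5,6)
BNE top: taken
after AND r2, r2, #255: r2=19&255=19
after LDR r2, [r0]: r2=M[120]=21
after OR r2, r2, #15: r2=21|15=31
after LDR r2, [r0]: r2=M[120]=21
after ADD r2, r2, #11: r2=21+11=32
after ADD r0, r0, #4: r0=120+4=124
after ADD r6, r6, #1: r6=5+1=6
CMP r6, #6  (cmp 6,6)
BNE top: not taken
STR r2, [100] → M[100]=32
halt.
Total executed instructions: 59.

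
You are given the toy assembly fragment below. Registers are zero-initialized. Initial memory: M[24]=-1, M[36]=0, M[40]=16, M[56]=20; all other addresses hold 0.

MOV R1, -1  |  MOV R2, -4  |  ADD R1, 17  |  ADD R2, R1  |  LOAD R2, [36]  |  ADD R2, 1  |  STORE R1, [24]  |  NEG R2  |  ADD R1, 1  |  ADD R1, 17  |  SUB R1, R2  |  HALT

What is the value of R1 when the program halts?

35

R1=-1
R2=-4
R1=(-1)+17=16
R2=(-4)+16=12
R2=M[36]=0
R2=0+1=1
STORE R1, [24] → M[24]=16
R2=-(1)=-1
R1=16+1=17
R1=17+17=34
R1=34-(-1)=35
halt.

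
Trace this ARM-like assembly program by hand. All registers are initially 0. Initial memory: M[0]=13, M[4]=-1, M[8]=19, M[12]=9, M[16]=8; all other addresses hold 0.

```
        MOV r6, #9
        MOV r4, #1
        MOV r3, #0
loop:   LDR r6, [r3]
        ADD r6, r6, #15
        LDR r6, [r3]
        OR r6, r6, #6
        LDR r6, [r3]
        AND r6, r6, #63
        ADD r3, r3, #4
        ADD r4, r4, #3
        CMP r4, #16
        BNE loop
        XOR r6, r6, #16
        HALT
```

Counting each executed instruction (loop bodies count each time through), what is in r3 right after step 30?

MOV r6, #9 → r6=9
MOV r4, #1 → r4=1
MOV r3, #0 → r3=0
LDR r6, [r3] → r6=M[0]=13
ADD r6, r6, #15 → r6=13+15=28
LDR r6, [r3] → r6=M[0]=13
OR r6, r6, #6 → r6=13|6=15
LDR r6, [r3] → r6=M[0]=13
AND r6, r6, #63 → r6=13&63=13
ADD r3, r3, #4 → r3=0+4=4
ADD r4, r4, #3 → r4=1+3=4
CMP r4, #16  (cmp 4,16)
BNE loop: taken
LDR r6, [r3] → r6=M[4]=-1
ADD r6, r6, #15 → r6=(-1)+15=14
LDR r6, [r3] → r6=M[4]=-1
OR r6, r6, #6 → r6=(-1)|6=-1
LDR r6, [r3] → r6=M[4]=-1
AND r6, r6, #63 → r6=(-1)&63=63
ADD r3, r3, #4 → r3=4+4=8
ADD r4, r4, #3 → r4=4+3=7
CMP r4, #16  (cmp 7,16)
BNE loop: taken
LDR r6, [r3] → r6=M[8]=19
ADD r6, r6, #15 → r6=19+15=34
LDR r6, [r3] → r6=M[8]=19
OR r6, r6, #6 → r6=19|6=23
LDR r6, [r3] → r6=M[8]=19
AND r6, r6, #63 → r6=19&63=19
ADD r3, r3, #4 → r3=8+4=12
After step 30: r3 = 12.

12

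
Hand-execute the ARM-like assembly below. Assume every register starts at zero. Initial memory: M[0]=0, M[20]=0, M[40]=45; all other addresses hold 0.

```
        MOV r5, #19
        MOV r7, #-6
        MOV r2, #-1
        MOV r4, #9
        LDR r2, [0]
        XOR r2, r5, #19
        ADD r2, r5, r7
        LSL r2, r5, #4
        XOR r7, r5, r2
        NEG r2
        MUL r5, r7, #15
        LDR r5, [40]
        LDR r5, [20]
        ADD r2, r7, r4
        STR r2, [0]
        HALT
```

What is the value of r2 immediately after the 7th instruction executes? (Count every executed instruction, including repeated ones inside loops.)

13

after MOV r5, #19: r5=19
after MOV r7, #-6: r7=-6
after MOV r2, #-1: r2=-1
after MOV r4, #9: r4=9
after LDR r2, [0]: r2=M[0]=0
after XOR r2, r5, #19: r2=19^19=0
after ADD r2, r5, r7: r2=19+(-6)=13
After step 7: r2 = 13.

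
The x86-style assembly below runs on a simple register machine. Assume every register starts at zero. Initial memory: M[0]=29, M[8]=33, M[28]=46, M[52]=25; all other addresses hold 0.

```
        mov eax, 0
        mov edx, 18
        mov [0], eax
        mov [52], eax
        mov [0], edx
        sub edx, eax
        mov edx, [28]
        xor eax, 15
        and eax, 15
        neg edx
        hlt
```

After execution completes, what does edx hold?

after mov eax, 0: eax=0
after mov edx, 18: edx=18
mov [0], eax → M[0]=0
mov [52], eax → M[52]=0
mov [0], edx → M[0]=18
after sub edx, eax: edx=18-0=18
after mov edx, [28]: edx=M[28]=46
after xor eax, 15: eax=0^15=15
after and eax, 15: eax=15&15=15
after neg edx: edx=-(46)=-46
halt.

-46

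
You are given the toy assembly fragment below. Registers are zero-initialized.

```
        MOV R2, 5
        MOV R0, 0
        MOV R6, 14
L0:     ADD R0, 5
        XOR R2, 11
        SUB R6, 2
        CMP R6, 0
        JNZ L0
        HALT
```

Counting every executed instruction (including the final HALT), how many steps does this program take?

39

MOV R2, 5 → R2=5
MOV R0, 0 → R0=0
MOV R6, 14 → R6=14
ADD R0, 5 → R0=0+5=5
XOR R2, 11 → R2=5^11=14
SUB R6, 2 → R6=14-2=12
CMP R6, 0  (cmp 12,0)
JNZ L0: taken
ADD R0, 5 → R0=5+5=10
XOR R2, 11 → R2=14^11=5
SUB R6, 2 → R6=12-2=10
CMP R6, 0  (cmp 10,0)
JNZ L0: taken
ADD R0, 5 → R0=10+5=15
XOR R2, 11 → R2=5^11=14
SUB R6, 2 → R6=10-2=8
CMP R6, 0  (cmp 8,0)
JNZ L0: taken
ADD R0, 5 → R0=15+5=20
XOR R2, 11 → R2=14^11=5
SUB R6, 2 → R6=8-2=6
CMP R6, 0  (cmp 6,0)
JNZ L0: taken
ADD R0, 5 → R0=20+5=25
XOR R2, 11 → R2=5^11=14
SUB R6, 2 → R6=6-2=4
CMP R6, 0  (cmp 4,0)
JNZ L0: taken
ADD R0, 5 → R0=25+5=30
XOR R2, 11 → R2=14^11=5
SUB R6, 2 → R6=4-2=2
CMP R6, 0  (cmp 2,0)
JNZ L0: taken
ADD R0, 5 → R0=30+5=35
XOR R2, 11 → R2=5^11=14
SUB R6, 2 → R6=2-2=0
CMP R6, 0  (cmp 0,0)
JNZ L0: not taken
halt.
Total executed instructions: 39.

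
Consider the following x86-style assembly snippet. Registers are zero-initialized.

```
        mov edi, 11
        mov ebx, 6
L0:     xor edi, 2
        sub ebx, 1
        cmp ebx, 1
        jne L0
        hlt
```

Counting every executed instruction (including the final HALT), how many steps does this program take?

23

mov edi, 11 → edi=11
mov ebx, 6 → ebx=6
xor edi, 2 → edi=11^2=9
sub ebx, 1 → ebx=6-1=5
cmp ebx, 1  (cmp 5,1)
jne L0: taken
xor edi, 2 → edi=9^2=11
sub ebx, 1 → ebx=5-1=4
cmp ebx, 1  (cmp 4,1)
jne L0: taken
xor edi, 2 → edi=11^2=9
sub ebx, 1 → ebx=4-1=3
cmp ebx, 1  (cmp 3,1)
jne L0: taken
xor edi, 2 → edi=9^2=11
sub ebx, 1 → ebx=3-1=2
cmp ebx, 1  (cmp 2,1)
jne L0: taken
xor edi, 2 → edi=11^2=9
sub ebx, 1 → ebx=2-1=1
cmp ebx, 1  (cmp 1,1)
jne L0: not taken
halt.
Total executed instructions: 23.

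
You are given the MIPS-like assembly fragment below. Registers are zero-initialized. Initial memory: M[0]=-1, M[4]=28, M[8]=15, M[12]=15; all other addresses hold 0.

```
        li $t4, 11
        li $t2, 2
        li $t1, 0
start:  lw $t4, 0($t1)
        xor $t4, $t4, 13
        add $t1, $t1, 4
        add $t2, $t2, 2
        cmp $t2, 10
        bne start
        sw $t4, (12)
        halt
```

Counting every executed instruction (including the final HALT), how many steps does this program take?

29

$t4=11
$t2=2
$t1=0
$t4=M[0]=-1
$t4=(-1)^13=-14
$t1=0+4=4
$t2=2+2=4
cmp $t2, 10  (cmp 4,10)
bne start: taken
$t4=M[4]=28
$t4=28^13=17
$t1=4+4=8
$t2=4+2=6
cmp $t2, 10  (cmp 6,10)
bne start: taken
$t4=M[8]=15
$t4=15^13=2
$t1=8+4=12
$t2=6+2=8
cmp $t2, 10  (cmp 8,10)
bne start: taken
$t4=M[12]=15
$t4=15^13=2
$t1=12+4=16
$t2=8+2=10
cmp $t2, 10  (cmp 10,10)
bne start: not taken
sw $t4, (12) → M[12]=2
halt.
Total executed instructions: 29.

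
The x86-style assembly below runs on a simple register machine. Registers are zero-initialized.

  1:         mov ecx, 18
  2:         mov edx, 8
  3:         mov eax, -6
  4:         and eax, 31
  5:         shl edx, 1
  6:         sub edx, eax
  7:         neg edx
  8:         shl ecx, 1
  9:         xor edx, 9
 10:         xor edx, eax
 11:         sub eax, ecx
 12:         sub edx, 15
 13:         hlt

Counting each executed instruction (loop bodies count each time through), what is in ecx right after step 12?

ecx=18
edx=8
eax=-6
eax=(-6)&31=26
edx=8<<1=16
edx=16-26=-10
edx=-(-10)=10
ecx=18<<1=36
edx=10^9=3
edx=3^26=25
eax=26-36=-10
edx=25-15=10
After step 12: ecx = 36.

36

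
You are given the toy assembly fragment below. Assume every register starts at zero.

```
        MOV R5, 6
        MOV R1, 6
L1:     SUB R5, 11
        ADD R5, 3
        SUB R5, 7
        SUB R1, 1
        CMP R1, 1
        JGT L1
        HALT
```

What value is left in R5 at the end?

-69

MOV R5, 6 → R5=6
MOV R1, 6 → R1=6
SUB R5, 11 → R5=6-11=-5
ADD R5, 3 → R5=(-5)+3=-2
SUB R5, 7 → R5=(-2)-7=-9
SUB R1, 1 → R1=6-1=5
CMP R1, 1  (cmp 5,1)
JGT L1: taken
SUB R5, 11 → R5=(-9)-11=-20
ADD R5, 3 → R5=(-20)+3=-17
SUB R5, 7 → R5=(-17)-7=-24
SUB R1, 1 → R1=5-1=4
CMP R1, 1  (cmp 4,1)
JGT L1: taken
SUB R5, 11 → R5=(-24)-11=-35
ADD R5, 3 → R5=(-35)+3=-32
SUB R5, 7 → R5=(-32)-7=-39
SUB R1, 1 → R1=4-1=3
CMP R1, 1  (cmp 3,1)
JGT L1: taken
SUB R5, 11 → R5=(-39)-11=-50
ADD R5, 3 → R5=(-50)+3=-47
SUB R5, 7 → R5=(-47)-7=-54
SUB R1, 1 → R1=3-1=2
CMP R1, 1  (cmp 2,1)
JGT L1: taken
SUB R5, 11 → R5=(-54)-11=-65
ADD R5, 3 → R5=(-65)+3=-62
SUB R5, 7 → R5=(-62)-7=-69
SUB R1, 1 → R1=2-1=1
CMP R1, 1  (cmp 1,1)
JGT L1: not taken
halt.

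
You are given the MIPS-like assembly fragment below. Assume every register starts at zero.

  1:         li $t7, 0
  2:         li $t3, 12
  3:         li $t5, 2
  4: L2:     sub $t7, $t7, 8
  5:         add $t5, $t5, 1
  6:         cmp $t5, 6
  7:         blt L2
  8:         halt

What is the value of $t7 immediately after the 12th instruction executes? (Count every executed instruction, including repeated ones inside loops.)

$t7=0
$t3=12
$t5=2
$t7=0-8=-8
$t5=2+1=3
cmp $t5, 6  (cmp 3,6)
blt L2: taken
$t7=(-8)-8=-16
$t5=3+1=4
cmp $t5, 6  (cmp 4,6)
blt L2: taken
$t7=(-16)-8=-24
After step 12: $t7 = -24.

-24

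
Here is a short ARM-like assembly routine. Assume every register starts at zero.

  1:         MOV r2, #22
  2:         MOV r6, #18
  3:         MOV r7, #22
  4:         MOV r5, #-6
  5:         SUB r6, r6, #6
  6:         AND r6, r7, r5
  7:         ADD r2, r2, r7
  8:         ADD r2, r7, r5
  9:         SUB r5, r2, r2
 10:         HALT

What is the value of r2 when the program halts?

after MOV r2, #22: r2=22
after MOV r6, #18: r6=18
after MOV r7, #22: r7=22
after MOV r5, #-6: r5=-6
after SUB r6, r6, #6: r6=18-6=12
after AND r6, r7, r5: r6=22&(-6)=18
after ADD r2, r2, r7: r2=22+22=44
after ADD r2, r7, r5: r2=22+(-6)=16
after SUB r5, r2, r2: r5=16-16=0
halt.

16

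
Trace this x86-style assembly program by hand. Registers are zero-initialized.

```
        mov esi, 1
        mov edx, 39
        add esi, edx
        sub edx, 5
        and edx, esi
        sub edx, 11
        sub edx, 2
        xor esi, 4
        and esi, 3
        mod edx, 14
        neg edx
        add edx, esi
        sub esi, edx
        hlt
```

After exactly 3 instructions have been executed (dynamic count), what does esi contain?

after mov esi, 1: esi=1
after mov edx, 39: edx=39
after add esi, edx: esi=1+39=40
After step 3: esi = 40.

40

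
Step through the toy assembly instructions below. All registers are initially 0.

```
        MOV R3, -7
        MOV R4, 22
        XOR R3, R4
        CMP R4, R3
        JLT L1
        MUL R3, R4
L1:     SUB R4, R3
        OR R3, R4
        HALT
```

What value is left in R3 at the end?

-114

MOV R3, -7 → R3=-7
MOV R4, 22 → R4=22
XOR R3, R4 → R3=(-7)^22=-17
CMP R4, R3  (cmp 22,-17)
JLT L1: not taken
MUL R3, R4 → R3=(-17)*22=-374
SUB R4, R3 → R4=22-(-374)=396
OR R3, R4 → R3=(-374)|396=-114
halt.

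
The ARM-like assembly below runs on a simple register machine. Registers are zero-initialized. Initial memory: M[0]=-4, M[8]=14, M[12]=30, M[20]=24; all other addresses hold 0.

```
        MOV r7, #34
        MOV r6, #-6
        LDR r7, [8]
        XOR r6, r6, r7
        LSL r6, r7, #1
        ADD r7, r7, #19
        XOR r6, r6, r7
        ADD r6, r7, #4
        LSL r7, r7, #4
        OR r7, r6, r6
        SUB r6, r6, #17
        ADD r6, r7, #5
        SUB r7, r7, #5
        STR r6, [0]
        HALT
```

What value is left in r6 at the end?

42

after MOV r7, #34: r7=34
after MOV r6, #-6: r6=-6
after LDR r7, [8]: r7=M[8]=14
after XOR r6, r6, r7: r6=(-6)^14=-12
after LSL r6, r7, #1: r6=14<<1=28
after ADD r7, r7, #19: r7=14+19=33
after XOR r6, r6, r7: r6=28^33=61
after ADD r6, r7, #4: r6=33+4=37
after LSL r7, r7, #4: r7=33<<4=528
after OR r7, r6, r6: r7=37|37=37
after SUB r6, r6, #17: r6=37-17=20
after ADD r6, r7, #5: r6=37+5=42
after SUB r7, r7, #5: r7=37-5=32
STR r6, [0] → M[0]=42
halt.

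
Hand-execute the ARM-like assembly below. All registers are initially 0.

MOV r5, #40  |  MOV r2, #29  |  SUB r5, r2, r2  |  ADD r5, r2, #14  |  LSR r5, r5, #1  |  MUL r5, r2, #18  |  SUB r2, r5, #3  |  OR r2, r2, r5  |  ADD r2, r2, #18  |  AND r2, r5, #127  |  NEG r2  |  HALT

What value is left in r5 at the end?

522

r5=40
r2=29
r5=29-29=0
r5=29+14=43
r5=43>>1=21
r5=29*18=522
r2=522-3=519
r2=519|522=527
r2=527+18=545
r2=522&127=10
r2=-(10)=-10
halt.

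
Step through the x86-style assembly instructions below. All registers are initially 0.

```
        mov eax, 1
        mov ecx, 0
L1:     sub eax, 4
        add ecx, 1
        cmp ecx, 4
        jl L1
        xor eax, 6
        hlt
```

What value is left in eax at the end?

after mov eax, 1: eax=1
after mov ecx, 0: ecx=0
after sub eax, 4: eax=1-4=-3
after add ecx, 1: ecx=0+1=1
cmp ecx, 4  (cmp 1,4)
jl L1: taken
after sub eax, 4: eax=(-3)-4=-7
after add ecx, 1: ecx=1+1=2
cmp ecx, 4  (cmp 2,4)
jl L1: taken
after sub eax, 4: eax=(-7)-4=-11
after add ecx, 1: ecx=2+1=3
cmp ecx, 4  (cmp 3,4)
jl L1: taken
after sub eax, 4: eax=(-11)-4=-15
after add ecx, 1: ecx=3+1=4
cmp ecx, 4  (cmp 4,4)
jl L1: not taken
after xor eax, 6: eax=(-15)^6=-9
halt.

-9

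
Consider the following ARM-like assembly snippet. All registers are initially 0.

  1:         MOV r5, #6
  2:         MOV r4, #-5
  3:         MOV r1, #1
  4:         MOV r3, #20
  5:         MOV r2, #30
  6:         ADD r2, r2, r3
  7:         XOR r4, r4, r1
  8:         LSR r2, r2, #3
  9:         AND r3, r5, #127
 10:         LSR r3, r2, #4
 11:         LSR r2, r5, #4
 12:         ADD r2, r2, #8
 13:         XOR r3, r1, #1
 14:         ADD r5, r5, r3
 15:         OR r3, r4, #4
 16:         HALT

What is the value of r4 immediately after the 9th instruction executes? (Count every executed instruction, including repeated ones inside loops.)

MOV r5, #6 → r5=6
MOV r4, #-5 → r4=-5
MOV r1, #1 → r1=1
MOV r3, #20 → r3=20
MOV r2, #30 → r2=30
ADD r2, r2, r3 → r2=30+20=50
XOR r4, r4, r1 → r4=(-5)^1=-6
LSR r2, r2, #3 → r2=50>>3=6
AND r3, r5, #127 → r3=6&127=6
After step 9: r4 = -6.

-6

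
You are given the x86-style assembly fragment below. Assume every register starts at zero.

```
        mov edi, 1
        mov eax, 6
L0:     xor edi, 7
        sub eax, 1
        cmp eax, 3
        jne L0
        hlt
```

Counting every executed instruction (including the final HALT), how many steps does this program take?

mov edi, 1 → edi=1
mov eax, 6 → eax=6
xor edi, 7 → edi=1^7=6
sub eax, 1 → eax=6-1=5
cmp eax, 3  (cmp 5,3)
jne L0: taken
xor edi, 7 → edi=6^7=1
sub eax, 1 → eax=5-1=4
cmp eax, 3  (cmp 4,3)
jne L0: taken
xor edi, 7 → edi=1^7=6
sub eax, 1 → eax=4-1=3
cmp eax, 3  (cmp 3,3)
jne L0: not taken
halt.
Total executed instructions: 15.

15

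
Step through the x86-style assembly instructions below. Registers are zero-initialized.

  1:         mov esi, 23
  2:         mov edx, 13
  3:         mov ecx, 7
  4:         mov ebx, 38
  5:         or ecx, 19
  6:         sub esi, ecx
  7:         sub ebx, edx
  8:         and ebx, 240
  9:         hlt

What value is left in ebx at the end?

after mov esi, 23: esi=23
after mov edx, 13: edx=13
after mov ecx, 7: ecx=7
after mov ebx, 38: ebx=38
after or ecx, 19: ecx=7|19=23
after sub esi, ecx: esi=23-23=0
after sub ebx, edx: ebx=38-13=25
after and ebx, 240: ebx=25&240=16
halt.

16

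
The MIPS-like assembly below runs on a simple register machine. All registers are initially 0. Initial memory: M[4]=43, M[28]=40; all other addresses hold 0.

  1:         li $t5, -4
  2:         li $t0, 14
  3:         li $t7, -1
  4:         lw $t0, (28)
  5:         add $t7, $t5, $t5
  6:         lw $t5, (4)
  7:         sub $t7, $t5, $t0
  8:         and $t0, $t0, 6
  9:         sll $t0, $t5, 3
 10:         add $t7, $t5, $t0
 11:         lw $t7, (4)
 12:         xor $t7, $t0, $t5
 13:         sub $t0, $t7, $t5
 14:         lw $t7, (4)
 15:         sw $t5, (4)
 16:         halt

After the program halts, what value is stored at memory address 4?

43

after li $t5, -4: $t5=-4
after li $t0, 14: $t0=14
after li $t7, -1: $t7=-1
after lw $t0, (28): $t0=M[28]=40
after add $t7, $t5, $t5: $t7=(-4)+(-4)=-8
after lw $t5, (4): $t5=M[4]=43
after sub $t7, $t5, $t0: $t7=43-40=3
after and $t0, $t0, 6: $t0=40&6=0
after sll $t0, $t5, 3: $t0=43<<3=344
after add $t7, $t5, $t0: $t7=43+344=387
after lw $t7, (4): $t7=M[4]=43
after xor $t7, $t0, $t5: $t7=344^43=371
after sub $t0, $t7, $t5: $t0=371-43=328
after lw $t7, (4): $t7=M[4]=43
sw $t5, (4) → M[4]=43
halt.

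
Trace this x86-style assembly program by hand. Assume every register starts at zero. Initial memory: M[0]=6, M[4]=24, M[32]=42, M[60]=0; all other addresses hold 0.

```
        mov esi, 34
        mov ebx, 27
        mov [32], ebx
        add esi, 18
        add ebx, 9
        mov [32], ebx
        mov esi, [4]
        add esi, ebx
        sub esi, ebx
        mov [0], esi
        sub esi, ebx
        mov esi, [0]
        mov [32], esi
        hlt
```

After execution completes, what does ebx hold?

mov esi, 34 → esi=34
mov ebx, 27 → ebx=27
mov [32], ebx → M[32]=27
add esi, 18 → esi=34+18=52
add ebx, 9 → ebx=27+9=36
mov [32], ebx → M[32]=36
mov esi, [4] → esi=M[4]=24
add esi, ebx → esi=24+36=60
sub esi, ebx → esi=60-36=24
mov [0], esi → M[0]=24
sub esi, ebx → esi=24-36=-12
mov esi, [0] → esi=M[0]=24
mov [32], esi → M[32]=24
halt.

36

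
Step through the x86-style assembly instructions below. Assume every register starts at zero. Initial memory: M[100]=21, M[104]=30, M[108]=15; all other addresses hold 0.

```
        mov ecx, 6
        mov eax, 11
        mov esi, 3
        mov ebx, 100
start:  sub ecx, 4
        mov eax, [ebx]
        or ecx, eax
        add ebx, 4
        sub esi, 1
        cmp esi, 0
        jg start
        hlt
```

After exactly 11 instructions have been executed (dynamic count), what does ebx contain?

after mov ecx, 6: ecx=6
after mov eax, 11: eax=11
after mov esi, 3: esi=3
after mov ebx, 100: ebx=100
after sub ecx, 4: ecx=6-4=2
after mov eax, [ebx]: eax=M[100]=21
after or ecx, eax: ecx=2|21=23
after add ebx, 4: ebx=100+4=104
after sub esi, 1: esi=3-1=2
cmp esi, 0  (cmp 2,0)
jg start: taken
After step 11: ebx = 104.

104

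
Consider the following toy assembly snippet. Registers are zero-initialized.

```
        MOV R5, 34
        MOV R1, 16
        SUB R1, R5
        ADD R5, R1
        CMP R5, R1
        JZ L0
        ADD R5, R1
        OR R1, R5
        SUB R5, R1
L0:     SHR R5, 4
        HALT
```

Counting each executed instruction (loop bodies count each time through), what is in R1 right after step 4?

MOV R5, 34 → R5=34
MOV R1, 16 → R1=16
SUB R1, R5 → R1=16-34=-18
ADD R5, R1 → R5=34+(-18)=16
After step 4: R1 = -18.

-18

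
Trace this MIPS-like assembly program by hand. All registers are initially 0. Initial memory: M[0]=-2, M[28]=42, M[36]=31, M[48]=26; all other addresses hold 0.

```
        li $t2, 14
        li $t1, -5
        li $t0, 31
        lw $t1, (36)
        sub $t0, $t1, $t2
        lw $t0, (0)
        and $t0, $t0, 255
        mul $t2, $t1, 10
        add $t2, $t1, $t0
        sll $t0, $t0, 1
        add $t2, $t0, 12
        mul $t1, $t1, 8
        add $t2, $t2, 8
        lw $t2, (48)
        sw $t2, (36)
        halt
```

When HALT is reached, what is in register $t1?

248

$t2=14
$t1=-5
$t0=31
$t1=M[36]=31
$t0=31-14=17
$t0=M[0]=-2
$t0=(-2)&255=254
$t2=31*10=310
$t2=31+254=285
$t0=254<<1=508
$t2=508+12=520
$t1=31*8=248
$t2=520+8=528
$t2=M[48]=26
sw $t2, (36) → M[36]=26
halt.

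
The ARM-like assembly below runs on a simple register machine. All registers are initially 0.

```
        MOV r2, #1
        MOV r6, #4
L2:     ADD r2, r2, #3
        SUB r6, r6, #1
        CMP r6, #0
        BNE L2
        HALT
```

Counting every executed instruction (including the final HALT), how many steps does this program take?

19

after MOV r2, #1: r2=1
after MOV r6, #4: r6=4
after ADD r2, r2, #3: r2=1+3=4
after SUB r6, r6, #1: r6=4-1=3
CMP r6, #0  (cmp 3,0)
BNE L2: taken
after ADD r2, r2, #3: r2=4+3=7
after SUB r6, r6, #1: r6=3-1=2
CMP r6, #0  (cmp 2,0)
BNE L2: taken
after ADD r2, r2, #3: r2=7+3=10
after SUB r6, r6, #1: r6=2-1=1
CMP r6, #0  (cmp 1,0)
BNE L2: taken
after ADD r2, r2, #3: r2=10+3=13
after SUB r6, r6, #1: r6=1-1=0
CMP r6, #0  (cmp 0,0)
BNE L2: not taken
halt.
Total executed instructions: 19.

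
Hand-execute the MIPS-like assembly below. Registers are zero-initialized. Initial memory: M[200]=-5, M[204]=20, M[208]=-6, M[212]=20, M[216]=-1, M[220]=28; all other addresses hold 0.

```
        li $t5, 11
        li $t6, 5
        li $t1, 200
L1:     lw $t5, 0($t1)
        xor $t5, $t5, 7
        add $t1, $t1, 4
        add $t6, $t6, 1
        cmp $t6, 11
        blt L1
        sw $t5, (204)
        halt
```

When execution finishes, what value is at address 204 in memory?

27

li $t5, 11 → $t5=11
li $t6, 5 → $t6=5
li $t1, 200 → $t1=200
lw $t5, 0($t1) → $t5=M[200]=-5
xor $t5, $t5, 7 → $t5=(-5)^7=-4
add $t1, $t1, 4 → $t1=200+4=204
add $t6, $t6, 1 → $t6=5+1=6
cmp $t6, 11  (cmp 6,11)
blt L1: taken
lw $t5, 0($t1) → $t5=M[204]=20
xor $t5, $t5, 7 → $t5=20^7=19
add $t1, $t1, 4 → $t1=204+4=208
add $t6, $t6, 1 → $t6=6+1=7
cmp $t6, 11  (cmp 7,11)
blt L1: taken
lw $t5, 0($t1) → $t5=M[208]=-6
xor $t5, $t5, 7 → $t5=(-6)^7=-3
add $t1, $t1, 4 → $t1=208+4=212
add $t6, $t6, 1 → $t6=7+1=8
cmp $t6, 11  (cmp 8,11)
blt L1: taken
lw $t5, 0($t1) → $t5=M[212]=20
xor $t5, $t5, 7 → $t5=20^7=19
add $t1, $t1, 4 → $t1=212+4=216
add $t6, $t6, 1 → $t6=8+1=9
cmp $t6, 11  (cmp 9,11)
blt L1: taken
lw $t5, 0($t1) → $t5=M[216]=-1
xor $t5, $t5, 7 → $t5=(-1)^7=-8
add $t1, $t1, 4 → $t1=216+4=220
add $t6, $t6, 1 → $t6=9+1=10
cmp $t6, 11  (cmp 10,11)
blt L1: taken
lw $t5, 0($t1) → $t5=M[220]=28
xor $t5, $t5, 7 → $t5=28^7=27
add $t1, $t1, 4 → $t1=220+4=224
add $t6, $t6, 1 → $t6=10+1=11
cmp $t6, 11  (cmp 11,11)
blt L1: not taken
sw $t5, (204) → M[204]=27
halt.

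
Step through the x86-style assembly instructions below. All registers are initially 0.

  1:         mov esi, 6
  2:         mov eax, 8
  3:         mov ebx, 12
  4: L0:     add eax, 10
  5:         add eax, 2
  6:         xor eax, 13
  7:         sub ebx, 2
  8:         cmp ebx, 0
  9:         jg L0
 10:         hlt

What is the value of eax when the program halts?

mov esi, 6 → esi=6
mov eax, 8 → eax=8
mov ebx, 12 → ebx=12
add eax, 10 → eax=8+10=18
add eax, 2 → eax=18+2=20
xor eax, 13 → eax=20^13=25
sub ebx, 2 → ebx=12-2=10
cmp ebx, 0  (cmp 10,0)
jg L0: taken
add eax, 10 → eax=25+10=35
add eax, 2 → eax=35+2=37
xor eax, 13 → eax=37^13=40
sub ebx, 2 → ebx=10-2=8
cmp ebx, 0  (cmp 8,0)
jg L0: taken
add eax, 10 → eax=40+10=50
add eax, 2 → eax=50+2=52
xor eax, 13 → eax=52^13=57
sub ebx, 2 → ebx=8-2=6
cmp ebx, 0  (cmp 6,0)
jg L0: taken
add eax, 10 → eax=57+10=67
add eax, 2 → eax=67+2=69
xor eax, 13 → eax=69^13=72
sub ebx, 2 → ebx=6-2=4
cmp ebx, 0  (cmp 4,0)
jg L0: taken
add eax, 10 → eax=72+10=82
add eax, 2 → eax=82+2=84
xor eax, 13 → eax=84^13=89
sub ebx, 2 → ebx=4-2=2
cmp ebx, 0  (cmp 2,0)
jg L0: taken
add eax, 10 → eax=89+10=99
add eax, 2 → eax=99+2=101
xor eax, 13 → eax=101^13=104
sub ebx, 2 → ebx=2-2=0
cmp ebx, 0  (cmp 0,0)
jg L0: not taken
halt.

104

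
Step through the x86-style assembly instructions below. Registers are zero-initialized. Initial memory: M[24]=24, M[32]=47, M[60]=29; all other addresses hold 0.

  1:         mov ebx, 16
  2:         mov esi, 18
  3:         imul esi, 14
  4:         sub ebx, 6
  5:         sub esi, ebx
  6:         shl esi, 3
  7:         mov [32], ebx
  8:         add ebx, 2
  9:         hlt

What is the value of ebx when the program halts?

12

mov ebx, 16 → ebx=16
mov esi, 18 → esi=18
imul esi, 14 → esi=18*14=252
sub ebx, 6 → ebx=16-6=10
sub esi, ebx → esi=252-10=242
shl esi, 3 → esi=242<<3=1936
mov [32], ebx → M[32]=10
add ebx, 2 → ebx=10+2=12
halt.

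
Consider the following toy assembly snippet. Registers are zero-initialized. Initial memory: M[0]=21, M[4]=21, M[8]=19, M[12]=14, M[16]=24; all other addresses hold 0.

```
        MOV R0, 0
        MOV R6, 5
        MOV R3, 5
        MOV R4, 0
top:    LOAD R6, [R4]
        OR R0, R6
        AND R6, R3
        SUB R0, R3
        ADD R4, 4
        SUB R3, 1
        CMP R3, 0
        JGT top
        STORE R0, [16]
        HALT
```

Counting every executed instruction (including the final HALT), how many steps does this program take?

MOV R0, 0 → R0=0
MOV R6, 5 → R6=5
MOV R3, 5 → R3=5
MOV R4, 0 → R4=0
LOAD R6, [R4] → R6=M[0]=21
OR R0, R6 → R0=0|21=21
AND R6, R3 → R6=21&5=5
SUB R0, R3 → R0=21-5=16
ADD R4, 4 → R4=0+4=4
SUB R3, 1 → R3=5-1=4
CMP R3, 0  (cmp 4,0)
JGT top: taken
LOAD R6, [R4] → R6=M[4]=21
OR R0, R6 → R0=16|21=21
AND R6, R3 → R6=21&4=4
SUB R0, R3 → R0=21-4=17
ADD R4, 4 → R4=4+4=8
SUB R3, 1 → R3=4-1=3
CMP R3, 0  (cmp 3,0)
JGT top: taken
LOAD R6, [R4] → R6=M[8]=19
OR R0, R6 → R0=17|19=19
AND R6, R3 → R6=19&3=3
SUB R0, R3 → R0=19-3=16
ADD R4, 4 → R4=8+4=12
SUB R3, 1 → R3=3-1=2
CMP R3, 0  (cmp 2,0)
JGT top: taken
LOAD R6, [R4] → R6=M[12]=14
OR R0, R6 → R0=16|14=30
AND R6, R3 → R6=14&2=2
SUB R0, R3 → R0=30-2=28
ADD R4, 4 → R4=12+4=16
SUB R3, 1 → R3=2-1=1
CMP R3, 0  (cmp 1,0)
JGT top: taken
LOAD R6, [R4] → R6=M[16]=24
OR R0, R6 → R0=28|24=28
AND R6, R3 → R6=24&1=0
SUB R0, R3 → R0=28-1=27
ADD R4, 4 → R4=16+4=20
SUB R3, 1 → R3=1-1=0
CMP R3, 0  (cmp 0,0)
JGT top: not taken
STORE R0, [16] → M[16]=27
halt.
Total executed instructions: 46.

46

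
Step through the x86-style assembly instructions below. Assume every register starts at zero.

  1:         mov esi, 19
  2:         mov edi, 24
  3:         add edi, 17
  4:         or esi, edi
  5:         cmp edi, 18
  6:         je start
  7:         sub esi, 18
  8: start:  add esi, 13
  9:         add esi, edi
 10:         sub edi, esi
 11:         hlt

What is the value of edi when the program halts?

after mov esi, 19: esi=19
after mov edi, 24: edi=24
after add edi, 17: edi=24+17=41
after or esi, edi: esi=19|41=59
cmp edi, 18  (cmp 41,18)
je start: not taken
after sub esi, 18: esi=59-18=41
after add esi, 13: esi=41+13=54
after add esi, edi: esi=54+41=95
after sub edi, esi: edi=41-95=-54
halt.

-54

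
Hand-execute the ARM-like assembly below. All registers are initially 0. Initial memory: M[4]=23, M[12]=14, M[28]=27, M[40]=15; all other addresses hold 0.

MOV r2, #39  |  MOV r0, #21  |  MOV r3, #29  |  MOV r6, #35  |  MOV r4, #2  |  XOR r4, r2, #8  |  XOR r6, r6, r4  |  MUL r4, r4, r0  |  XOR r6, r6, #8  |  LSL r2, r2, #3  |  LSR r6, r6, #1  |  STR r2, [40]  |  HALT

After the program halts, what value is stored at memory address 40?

MOV r2, #39 → r2=39
MOV r0, #21 → r0=21
MOV r3, #29 → r3=29
MOV r6, #35 → r6=35
MOV r4, #2 → r4=2
XOR r4, r2, #8 → r4=39^8=47
XOR r6, r6, r4 → r6=35^47=12
MUL r4, r4, r0 → r4=47*21=987
XOR r6, r6, #8 → r6=12^8=4
LSL r2, r2, #3 → r2=39<<3=312
LSR r6, r6, #1 → r6=4>>1=2
STR r2, [40] → M[40]=312
halt.

312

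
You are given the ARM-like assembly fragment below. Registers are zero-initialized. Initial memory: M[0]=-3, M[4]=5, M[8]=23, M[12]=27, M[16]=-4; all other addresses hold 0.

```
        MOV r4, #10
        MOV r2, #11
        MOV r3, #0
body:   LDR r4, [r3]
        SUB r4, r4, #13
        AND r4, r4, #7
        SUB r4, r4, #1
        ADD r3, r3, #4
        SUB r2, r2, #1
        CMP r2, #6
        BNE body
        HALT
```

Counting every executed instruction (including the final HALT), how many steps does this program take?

r4=10
r2=11
r3=0
r4=M[0]=-3
r4=(-3)-13=-16
r4=(-16)&7=0
r4=0-1=-1
r3=0+4=4
r2=11-1=10
CMP r2, #6  (cmp 10,6)
BNE body: taken
r4=M[4]=5
r4=5-13=-8
r4=(-8)&7=0
r4=0-1=-1
r3=4+4=8
r2=10-1=9
CMP r2, #6  (cmp 9,6)
BNE body: taken
r4=M[8]=23
r4=23-13=10
r4=10&7=2
r4=2-1=1
r3=8+4=12
r2=9-1=8
CMP r2, #6  (cmp 8,6)
BNE body: taken
r4=M[12]=27
r4=27-13=14
r4=14&7=6
r4=6-1=5
r3=12+4=16
r2=8-1=7
CMP r2, #6  (cmp 7,6)
BNE body: taken
r4=M[16]=-4
r4=(-4)-13=-17
r4=(-17)&7=7
r4=7-1=6
r3=16+4=20
r2=7-1=6
CMP r2, #6  (cmp 6,6)
BNE body: not taken
halt.
Total executed instructions: 44.

44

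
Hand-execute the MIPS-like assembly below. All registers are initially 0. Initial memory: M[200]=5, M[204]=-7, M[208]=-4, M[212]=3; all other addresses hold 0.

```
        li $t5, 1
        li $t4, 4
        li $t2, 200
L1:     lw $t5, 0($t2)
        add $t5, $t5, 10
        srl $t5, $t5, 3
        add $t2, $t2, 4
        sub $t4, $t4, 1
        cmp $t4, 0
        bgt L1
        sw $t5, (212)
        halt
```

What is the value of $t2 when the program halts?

216

li $t5, 1 → $t5=1
li $t4, 4 → $t4=4
li $t2, 200 → $t2=200
lw $t5, 0($t2) → $t5=M[200]=5
add $t5, $t5, 10 → $t5=5+10=15
srl $t5, $t5, 3 → $t5=15>>3=1
add $t2, $t2, 4 → $t2=200+4=204
sub $t4, $t4, 1 → $t4=4-1=3
cmp $t4, 0  (cmp 3,0)
bgt L1: taken
lw $t5, 0($t2) → $t5=M[204]=-7
add $t5, $t5, 10 → $t5=(-7)+10=3
srl $t5, $t5, 3 → $t5=3>>3=0
add $t2, $t2, 4 → $t2=204+4=208
sub $t4, $t4, 1 → $t4=3-1=2
cmp $t4, 0  (cmp 2,0)
bgt L1: taken
lw $t5, 0($t2) → $t5=M[208]=-4
add $t5, $t5, 10 → $t5=(-4)+10=6
srl $t5, $t5, 3 → $t5=6>>3=0
add $t2, $t2, 4 → $t2=208+4=212
sub $t4, $t4, 1 → $t4=2-1=1
cmp $t4, 0  (cmp 1,0)
bgt L1: taken
lw $t5, 0($t2) → $t5=M[212]=3
add $t5, $t5, 10 → $t5=3+10=13
srl $t5, $t5, 3 → $t5=13>>3=1
add $t2, $t2, 4 → $t2=212+4=216
sub $t4, $t4, 1 → $t4=1-1=0
cmp $t4, 0  (cmp 0,0)
bgt L1: not taken
sw $t5, (212) → M[212]=1
halt.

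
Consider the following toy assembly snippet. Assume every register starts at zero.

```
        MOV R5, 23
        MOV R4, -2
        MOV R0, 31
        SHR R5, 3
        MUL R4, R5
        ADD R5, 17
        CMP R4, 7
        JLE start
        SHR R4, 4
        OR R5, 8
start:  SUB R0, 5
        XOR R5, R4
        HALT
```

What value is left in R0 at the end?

MOV R5, 23 → R5=23
MOV R4, -2 → R4=-2
MOV R0, 31 → R0=31
SHR R5, 3 → R5=23>>3=2
MUL R4, R5 → R4=(-2)*2=-4
ADD R5, 17 → R5=2+17=19
CMP R4, 7  (cmp -4,7)
JLE start: taken
SUB R0, 5 → R0=31-5=26
XOR R5, R4 → R5=19^(-4)=-17
halt.

26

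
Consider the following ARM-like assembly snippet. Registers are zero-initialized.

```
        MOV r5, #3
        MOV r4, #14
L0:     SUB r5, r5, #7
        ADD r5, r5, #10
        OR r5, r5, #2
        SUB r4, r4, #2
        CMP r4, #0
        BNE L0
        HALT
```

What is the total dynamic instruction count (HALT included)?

45

MOV r5, #3 → r5=3
MOV r4, #14 → r4=14
SUB r5, r5, #7 → r5=3-7=-4
ADD r5, r5, #10 → r5=(-4)+10=6
OR r5, r5, #2 → r5=6|2=6
SUB r4, r4, #2 → r4=14-2=12
CMP r4, #0  (cmp 12,0)
BNE L0: taken
SUB r5, r5, #7 → r5=6-7=-1
ADD r5, r5, #10 → r5=(-1)+10=9
OR r5, r5, #2 → r5=9|2=11
SUB r4, r4, #2 → r4=12-2=10
CMP r4, #0  (cmp 10,0)
BNE L0: taken
SUB r5, r5, #7 → r5=11-7=4
ADD r5, r5, #10 → r5=4+10=14
OR r5, r5, #2 → r5=14|2=14
SUB r4, r4, #2 → r4=10-2=8
CMP r4, #0  (cmp 8,0)
BNE L0: taken
SUB r5, r5, #7 → r5=14-7=7
ADD r5, r5, #10 → r5=7+10=17
OR r5, r5, #2 → r5=17|2=19
SUB r4, r4, #2 → r4=8-2=6
CMP r4, #0  (cmp 6,0)
BNE L0: taken
SUB r5, r5, #7 → r5=19-7=12
ADD r5, r5, #10 → r5=12+10=22
OR r5, r5, #2 → r5=22|2=22
SUB r4, r4, #2 → r4=6-2=4
CMP r4, #0  (cmp 4,0)
BNE L0: taken
SUB r5, r5, #7 → r5=22-7=15
ADD r5, r5, #10 → r5=15+10=25
OR r5, r5, #2 → r5=25|2=27
SUB r4, r4, #2 → r4=4-2=2
CMP r4, #0  (cmp 2,0)
BNE L0: taken
SUB r5, r5, #7 → r5=27-7=20
ADD r5, r5, #10 → r5=20+10=30
OR r5, r5, #2 → r5=30|2=30
SUB r4, r4, #2 → r4=2-2=0
CMP r4, #0  (cmp 0,0)
BNE L0: not taken
halt.
Total executed instructions: 45.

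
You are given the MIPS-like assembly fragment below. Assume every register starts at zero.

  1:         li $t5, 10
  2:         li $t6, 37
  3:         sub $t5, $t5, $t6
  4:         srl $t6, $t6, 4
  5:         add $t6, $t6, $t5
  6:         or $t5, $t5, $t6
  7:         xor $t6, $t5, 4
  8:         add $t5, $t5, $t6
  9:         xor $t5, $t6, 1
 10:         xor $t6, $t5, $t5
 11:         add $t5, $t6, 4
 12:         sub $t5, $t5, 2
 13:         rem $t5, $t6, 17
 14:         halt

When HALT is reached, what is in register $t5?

0

$t5=10
$t6=37
$t5=10-37=-27
$t6=37>>4=2
$t6=2+(-27)=-25
$t5=(-27)|(-25)=-25
$t6=(-25)^4=-29
$t5=(-25)+(-29)=-54
$t5=(-29)^1=-30
$t6=(-30)^(-30)=0
$t5=0+4=4
$t5=4-2=2
$t5=0%17=0
halt.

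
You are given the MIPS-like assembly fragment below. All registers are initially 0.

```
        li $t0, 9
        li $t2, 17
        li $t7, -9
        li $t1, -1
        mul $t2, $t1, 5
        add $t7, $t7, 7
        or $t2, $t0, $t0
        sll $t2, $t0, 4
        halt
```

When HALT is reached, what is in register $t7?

-2

li $t0, 9 → $t0=9
li $t2, 17 → $t2=17
li $t7, -9 → $t7=-9
li $t1, -1 → $t1=-1
mul $t2, $t1, 5 → $t2=(-1)*5=-5
add $t7, $t7, 7 → $t7=(-9)+7=-2
or $t2, $t0, $t0 → $t2=9|9=9
sll $t2, $t0, 4 → $t2=9<<4=144
halt.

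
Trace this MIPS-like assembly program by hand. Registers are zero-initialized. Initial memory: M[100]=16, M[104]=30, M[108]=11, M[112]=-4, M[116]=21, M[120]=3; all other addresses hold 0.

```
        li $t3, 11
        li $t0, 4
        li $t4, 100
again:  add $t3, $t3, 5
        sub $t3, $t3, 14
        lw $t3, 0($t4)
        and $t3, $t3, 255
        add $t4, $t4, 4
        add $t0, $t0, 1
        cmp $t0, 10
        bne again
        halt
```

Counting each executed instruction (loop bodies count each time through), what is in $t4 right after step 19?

li $t3, 11 → $t3=11
li $t0, 4 → $t0=4
li $t4, 100 → $t4=100
add $t3, $t3, 5 → $t3=11+5=16
sub $t3, $t3, 14 → $t3=16-14=2
lw $t3, 0($t4) → $t3=M[100]=16
and $t3, $t3, 255 → $t3=16&255=16
add $t4, $t4, 4 → $t4=100+4=104
add $t0, $t0, 1 → $t0=4+1=5
cmp $t0, 10  (cmp 5,10)
bne again: taken
add $t3, $t3, 5 → $t3=16+5=21
sub $t3, $t3, 14 → $t3=21-14=7
lw $t3, 0($t4) → $t3=M[104]=30
and $t3, $t3, 255 → $t3=30&255=30
add $t4, $t4, 4 → $t4=104+4=108
add $t0, $t0, 1 → $t0=5+1=6
cmp $t0, 10  (cmp 6,10)
bne again: taken
After step 19: $t4 = 108.

108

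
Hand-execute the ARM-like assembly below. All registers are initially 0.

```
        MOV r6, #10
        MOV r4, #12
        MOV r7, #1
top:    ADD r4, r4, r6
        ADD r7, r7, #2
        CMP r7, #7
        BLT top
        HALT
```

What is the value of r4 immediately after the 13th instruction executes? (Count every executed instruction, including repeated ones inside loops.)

MOV r6, #10 → r6=10
MOV r4, #12 → r4=12
MOV r7, #1 → r7=1
ADD r4, r4, r6 → r4=12+10=22
ADD r7, r7, #2 → r7=1+2=3
CMP r7, #7  (cmp 3,7)
BLT top: taken
ADD r4, r4, r6 → r4=22+10=32
ADD r7, r7, #2 → r7=3+2=5
CMP r7, #7  (cmp 5,7)
BLT top: taken
ADD r4, r4, r6 → r4=32+10=42
ADD r7, r7, #2 → r7=5+2=7
After step 13: r4 = 42.

42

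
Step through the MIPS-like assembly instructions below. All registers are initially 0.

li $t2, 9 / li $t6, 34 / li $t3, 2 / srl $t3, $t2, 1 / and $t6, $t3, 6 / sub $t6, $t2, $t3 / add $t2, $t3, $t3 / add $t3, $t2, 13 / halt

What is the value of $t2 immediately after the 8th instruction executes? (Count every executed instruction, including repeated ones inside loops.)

8

$t2=9
$t6=34
$t3=2
$t3=9>>1=4
$t6=4&6=4
$t6=9-4=5
$t2=4+4=8
$t3=8+13=21
After step 8: $t2 = 8.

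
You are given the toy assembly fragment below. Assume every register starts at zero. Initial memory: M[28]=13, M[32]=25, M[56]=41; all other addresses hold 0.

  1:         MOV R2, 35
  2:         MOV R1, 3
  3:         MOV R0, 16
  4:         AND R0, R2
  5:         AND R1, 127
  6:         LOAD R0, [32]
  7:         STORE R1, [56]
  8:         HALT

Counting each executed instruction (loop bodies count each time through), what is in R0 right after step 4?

after MOV R2, 35: R2=35
after MOV R1, 3: R1=3
after MOV R0, 16: R0=16
after AND R0, R2: R0=16&35=0
After step 4: R0 = 0.

0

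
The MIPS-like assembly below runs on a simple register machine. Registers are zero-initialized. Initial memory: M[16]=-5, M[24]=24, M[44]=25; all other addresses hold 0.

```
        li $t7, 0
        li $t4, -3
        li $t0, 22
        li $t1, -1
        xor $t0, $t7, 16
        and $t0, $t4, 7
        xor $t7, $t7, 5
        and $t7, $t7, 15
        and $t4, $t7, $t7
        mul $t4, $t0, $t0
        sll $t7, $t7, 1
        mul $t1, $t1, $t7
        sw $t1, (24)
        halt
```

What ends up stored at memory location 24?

after li $t7, 0: $t7=0
after li $t4, -3: $t4=-3
after li $t0, 22: $t0=22
after li $t1, -1: $t1=-1
after xor $t0, $t7, 16: $t0=0^16=16
after and $t0, $t4, 7: $t0=(-3)&7=5
after xor $t7, $t7, 5: $t7=0^5=5
after and $t7, $t7, 15: $t7=5&15=5
after and $t4, $t7, $t7: $t4=5&5=5
after mul $t4, $t0, $t0: $t4=5*5=25
after sll $t7, $t7, 1: $t7=5<<1=10
after mul $t1, $t1, $t7: $t1=(-1)*10=-10
sw $t1, (24) → M[24]=-10
halt.

-10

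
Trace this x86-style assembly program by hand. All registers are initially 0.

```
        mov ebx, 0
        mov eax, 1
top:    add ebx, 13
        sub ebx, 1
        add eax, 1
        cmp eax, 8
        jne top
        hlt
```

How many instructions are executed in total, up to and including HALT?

after mov ebx, 0: ebx=0
after mov eax, 1: eax=1
after add ebx, 13: ebx=0+13=13
after sub ebx, 1: ebx=13-1=12
after add eax, 1: eax=1+1=2
cmp eax, 8  (cmp 2,8)
jne top: taken
after add ebx, 13: ebx=12+13=25
after sub ebx, 1: ebx=25-1=24
after add eax, 1: eax=2+1=3
cmp eax, 8  (cmp 3,8)
jne top: taken
after add ebx, 13: ebx=24+13=37
after sub ebx, 1: ebx=37-1=36
after add eax, 1: eax=3+1=4
cmp eax, 8  (cmp 4,8)
jne top: taken
after add ebx, 13: ebx=36+13=49
after sub ebx, 1: ebx=49-1=48
after add eax, 1: eax=4+1=5
cmp eax, 8  (cmp 5,8)
jne top: taken
after add ebx, 13: ebx=48+13=61
after sub ebx, 1: ebx=61-1=60
after add eax, 1: eax=5+1=6
cmp eax, 8  (cmp 6,8)
jne top: taken
after add ebx, 13: ebx=60+13=73
after sub ebx, 1: ebx=73-1=72
after add eax, 1: eax=6+1=7
cmp eax, 8  (cmp 7,8)
jne top: taken
after add ebx, 13: ebx=72+13=85
after sub ebx, 1: ebx=85-1=84
after add eax, 1: eax=7+1=8
cmp eax, 8  (cmp 8,8)
jne top: not taken
halt.
Total executed instructions: 38.

38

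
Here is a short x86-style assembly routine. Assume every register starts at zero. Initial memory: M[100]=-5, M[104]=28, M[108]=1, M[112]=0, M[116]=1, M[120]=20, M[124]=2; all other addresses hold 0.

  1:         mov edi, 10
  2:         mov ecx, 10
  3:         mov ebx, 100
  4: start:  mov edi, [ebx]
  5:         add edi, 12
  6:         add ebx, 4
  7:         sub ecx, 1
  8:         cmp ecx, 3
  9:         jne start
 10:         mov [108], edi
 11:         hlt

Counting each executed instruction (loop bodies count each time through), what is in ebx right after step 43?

after mov edi, 10: edi=10
after mov ecx, 10: ecx=10
after mov ebx, 100: ebx=100
after mov edi, [ebx]: edi=M[100]=-5
after add edi, 12: edi=(-5)+12=7
after add ebx, 4: ebx=100+4=104
after sub ecx, 1: ecx=10-1=9
cmp ecx, 3  (cmp 9,3)
jne start: taken
after mov edi, [ebx]: edi=M[104]=28
after add edi, 12: edi=28+12=40
after add ebx, 4: ebx=104+4=108
after sub ecx, 1: ecx=9-1=8
cmp ecx, 3  (cmp 8,3)
jne start: taken
after mov edi, [ebx]: edi=M[108]=1
after add edi, 12: edi=1+12=13
after add ebx, 4: ebx=108+4=112
after sub ecx, 1: ecx=8-1=7
cmp ecx, 3  (cmp 7,3)
jne start: taken
after mov edi, [ebx]: edi=M[112]=0
after add edi, 12: edi=0+12=12
after add ebx, 4: ebx=112+4=116
after sub ecx, 1: ecx=7-1=6
cmp ecx, 3  (cmp 6,3)
jne start: taken
after mov edi, [ebx]: edi=M[116]=1
after add edi, 12: edi=1+12=13
after add ebx, 4: ebx=116+4=120
after sub ecx, 1: ecx=6-1=5
cmp ecx, 3  (cmp 5,3)
jne start: taken
after mov edi, [ebx]: edi=M[120]=20
after add edi, 12: edi=20+12=32
after add ebx, 4: ebx=120+4=124
after sub ecx, 1: ecx=5-1=4
cmp ecx, 3  (cmp 4,3)
jne start: taken
after mov edi, [ebx]: edi=M[124]=2
after add edi, 12: edi=2+12=14
after add ebx, 4: ebx=124+4=128
after sub ecx, 1: ecx=4-1=3
After step 43: ebx = 128.

128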